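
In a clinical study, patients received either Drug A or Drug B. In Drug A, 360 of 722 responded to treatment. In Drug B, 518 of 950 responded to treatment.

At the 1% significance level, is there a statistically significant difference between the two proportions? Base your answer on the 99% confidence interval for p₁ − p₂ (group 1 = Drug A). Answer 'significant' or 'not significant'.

Sample proportions: 360/722 = 0.4986, 518/950 = 0.5453.
Each SE is √(p̂(1−p̂)/n): √(0.4986·0.5014/722) = 0.01861 and √(0.5453·0.4547/950) = 0.01616.
SE(p̂₁ − p̂₂) = √(SE₁² + SE₂²) = √(0.0003463321 + 0.0002611456) = 0.02465, since the two samples are independent.
At 99% confidence z* = 2.576; margin = 2.576 × 0.02465 = 0.06350.
The difference is 0.4986 − 0.5453 = -0.0467, so the interval is -0.0467 ± 0.06350 = (-0.11020, 0.01680).
The interval (-0.11020, 0.01680) contains 0, so the difference is not significant.

not significant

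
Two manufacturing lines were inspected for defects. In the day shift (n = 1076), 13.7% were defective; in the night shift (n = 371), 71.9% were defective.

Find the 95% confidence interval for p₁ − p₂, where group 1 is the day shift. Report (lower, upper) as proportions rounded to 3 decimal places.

Each SE is √(p̂(1−p̂)/n): √(0.1370·0.8630/1076) = 0.01048 and √(0.7190·0.2810/371) = 0.02334.
SE(p̂₁ − p̂₂) = √(SE₁² + SE₂²) = √(0.0001098304 + 0.0005447556) = 0.02558, since the two samples are independent.
At 95% confidence z* = 1.960; margin = 1.960 × 0.02558 = 0.05014.
The difference is 0.1370 − 0.7190 = -0.5820, so the interval is -0.5820 ± 0.05014 = (-0.632, -0.532).

(-0.632, -0.532)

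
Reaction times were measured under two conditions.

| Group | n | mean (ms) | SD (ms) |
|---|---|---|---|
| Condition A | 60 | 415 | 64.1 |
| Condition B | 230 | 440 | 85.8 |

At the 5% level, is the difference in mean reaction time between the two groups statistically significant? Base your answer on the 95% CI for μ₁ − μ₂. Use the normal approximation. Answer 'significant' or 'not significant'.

Per-group SEs: s₁/√n₁ = 64.1/√60 = 8.2753, s₂/√n₂ = 85.8/√230 = 5.6575.
Unpooled SE of the difference: √(68.48059009 + 32.00730625) = 10.0244.
Margin of error = z* · SE = 1.960 × 10.0244 = 19.6478.
x̄₁ − x̄₂ = 415 − 440 = -25.0000.
CI: -25.0000 ± 19.6478 = (-44.6478, -5.3522).
The interval (-44.6478, -5.3522) does not contain 0, so the difference is significant.

significant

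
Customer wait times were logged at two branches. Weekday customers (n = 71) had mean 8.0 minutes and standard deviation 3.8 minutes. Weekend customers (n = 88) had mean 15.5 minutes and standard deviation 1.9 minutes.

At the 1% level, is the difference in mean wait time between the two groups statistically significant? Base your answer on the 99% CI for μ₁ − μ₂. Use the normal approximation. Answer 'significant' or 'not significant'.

significant

Standard errors of each mean: 3.8/√71 = 0.4510 and 1.9/√88 = 0.2025.
SE(x̄₁ − x̄₂) = √(0.4510² + 0.2025²) = 0.4944 for independent samples with unequal variances.
With z* = 2.576, the margin is 2.576 × 0.4944 = 1.2736.
x̄₁ − x̄₂ = 8.0 − 15.5 = -7.5000; the interval is -7.5000 ± 1.2736 = (-8.7736, -6.2264).
The interval (-8.7736, -6.2264) does not contain 0, so the difference is significant.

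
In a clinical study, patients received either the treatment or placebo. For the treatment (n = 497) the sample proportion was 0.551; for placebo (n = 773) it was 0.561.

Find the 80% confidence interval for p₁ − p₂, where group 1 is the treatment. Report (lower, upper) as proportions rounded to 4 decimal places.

(-0.0466, 0.0266)

The two standard errors are √(0.5510×0.4490/497) = 0.02231 and √(0.5610×0.4390/773) = 0.01785.
Because the samples are independent, SE_diff = √(0.02231² + 0.01785²) = 0.02857.
Using z* = 1.282 for 80%, ME = 1.282 × 0.02857 = 0.03663.
p̂₁ − p̂₂ = -0.0100; interval -0.0100 ± 0.03663 gives (-0.0466, 0.0266).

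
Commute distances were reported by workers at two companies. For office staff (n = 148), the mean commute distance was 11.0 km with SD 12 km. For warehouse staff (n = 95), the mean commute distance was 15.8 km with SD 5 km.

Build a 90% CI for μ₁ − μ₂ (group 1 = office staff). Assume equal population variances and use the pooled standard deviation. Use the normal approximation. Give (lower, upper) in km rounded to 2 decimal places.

s_p = √[((n₁−1)s₁² + (n₂−1)s₂²)/(n₁+n₂−2)] = √[(147·12² + 94·5²)/241] = 9.8785.
SE = 9.8785·√(1/148 + 1/95) = 1.2987.
With z* = 1.645, margin = 1.645 × 1.2987 = 2.1364.
x̄₁ − x̄₂ = 11.0 − 15.8 = -4.8000; interval -4.8000 ± 2.1364 = (-6.94, -2.66).

(-6.94, -2.66)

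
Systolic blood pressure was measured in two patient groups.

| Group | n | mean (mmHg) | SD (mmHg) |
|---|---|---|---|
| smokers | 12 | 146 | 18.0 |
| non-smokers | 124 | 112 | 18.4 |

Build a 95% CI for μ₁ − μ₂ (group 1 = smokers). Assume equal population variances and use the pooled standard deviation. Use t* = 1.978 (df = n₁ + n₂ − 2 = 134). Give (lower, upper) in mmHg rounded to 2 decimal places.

(23.02, 44.98)

Pooled variance s_p² = [11·18.0² + 123·18.4²] / (12+124−2) = 337.3648, so s_p = 18.3675.
SE_diff = s_p·√(1/n₁ + 1/n₂) = 18.3675·√(1/12 + 1/124) = 5.5529.
t* = 1.978; margin = 1.978 × 5.5529 = 10.9836.
Difference = 146 − 112 = 34.0000.
34.0000 ± 10.9836 → (23.02, 44.98).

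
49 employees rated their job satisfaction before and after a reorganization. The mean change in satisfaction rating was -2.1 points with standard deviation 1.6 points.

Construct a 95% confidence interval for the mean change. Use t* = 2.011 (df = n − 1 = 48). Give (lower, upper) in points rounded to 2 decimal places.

Paired design: SE = s_d/√n = 1.6/√49 = 0.2286.
t* = 2.011; margin of error = 2.011 × 0.2286 = 0.4597.
-2.1 ± 0.4597 → (-2.56, -1.64).

(-2.56, -1.64)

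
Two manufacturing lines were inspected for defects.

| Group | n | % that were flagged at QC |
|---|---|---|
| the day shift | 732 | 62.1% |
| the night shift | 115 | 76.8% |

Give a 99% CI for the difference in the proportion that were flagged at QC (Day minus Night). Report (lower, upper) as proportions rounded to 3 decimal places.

(-0.258, -0.036)

Each SE is √(p̂(1−p̂)/n): √(0.6210·0.3790/732) = 0.01793 and √(0.7680·0.2320/115) = 0.03936.
SE(p̂₁ − p̂₂) = √(SE₁² + SE₂²) = √(0.0003214849 + 0.0015492096) = 0.04325, since the two samples are independent.
At 99% confidence z* = 2.576; margin = 2.576 × 0.04325 = 0.11141.
The difference is 0.6210 − 0.7680 = -0.1470, so the interval is -0.1470 ± 0.11141 = (-0.258, -0.036).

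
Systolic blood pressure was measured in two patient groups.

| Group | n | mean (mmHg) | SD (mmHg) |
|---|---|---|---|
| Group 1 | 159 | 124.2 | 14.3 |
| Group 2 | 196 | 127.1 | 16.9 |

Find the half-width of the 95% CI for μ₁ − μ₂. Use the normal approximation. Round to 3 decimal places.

Per-group SEs: s₁/√n₁ = 14.3/√159 = 1.1341, s₂/√n₂ = 16.9/√196 = 1.2071.
Unpooled SE of the difference: √(1.28618281 + 1.45709041) = 1.6563.
Margin of error = z* · SE = 1.960 × 1.6563 = 3.2463.

3.246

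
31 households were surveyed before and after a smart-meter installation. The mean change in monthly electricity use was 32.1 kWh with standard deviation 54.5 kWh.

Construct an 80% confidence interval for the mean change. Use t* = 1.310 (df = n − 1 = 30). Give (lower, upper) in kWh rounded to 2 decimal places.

This is a matched-pairs design, so SE = s_d/√n = 54.5/√31 = 9.7885.
Margin = 1.310 × 9.7885 = 12.8229; the interval is 32.1 ± 12.8229 = (19.28, 44.92).

(19.28, 44.92)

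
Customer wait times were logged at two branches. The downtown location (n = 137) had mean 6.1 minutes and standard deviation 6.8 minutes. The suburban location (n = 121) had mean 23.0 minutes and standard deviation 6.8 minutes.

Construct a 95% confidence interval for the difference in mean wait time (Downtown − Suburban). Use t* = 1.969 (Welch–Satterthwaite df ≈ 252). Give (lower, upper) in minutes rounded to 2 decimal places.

Standard errors of each mean: 6.8/√137 = 0.5810 and 6.8/√121 = 0.6182.
SE(x̄₁ − x̄₂) = √(0.5810² + 0.6182²) = 0.8484 for independent samples with unequal variances.
With t* = 1.969, the margin is 1.969 × 0.8484 = 1.6705.
x̄₁ − x̄₂ = 6.1 − 23.0 = -16.9000; the interval is -16.9000 ± 1.6705 = (-18.57, -15.23).

(-18.57, -15.23)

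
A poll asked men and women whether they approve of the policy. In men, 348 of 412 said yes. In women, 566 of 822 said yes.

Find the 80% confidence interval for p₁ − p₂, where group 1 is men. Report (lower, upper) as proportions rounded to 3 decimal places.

(0.125, 0.187)

Sample proportions: 348/412 = 0.8447, 566/822 = 0.6886.
Each SE is √(p̂(1−p̂)/n): √(0.8447·0.1553/412) = 0.01784 and √(0.6886·0.3114/822) = 0.01615.
SE(p̂₁ − p̂₂) = √(SE₁² + SE₂²) = √(0.0003182656 + 0.0002608225) = 0.02406, since the two samples are independent.
At 80% confidence z* = 1.282; margin = 1.282 × 0.02406 = 0.03084.
The difference is 0.8447 − 0.6886 = 0.1561, so the interval is 0.1561 ± 0.03084 = (0.125, 0.187).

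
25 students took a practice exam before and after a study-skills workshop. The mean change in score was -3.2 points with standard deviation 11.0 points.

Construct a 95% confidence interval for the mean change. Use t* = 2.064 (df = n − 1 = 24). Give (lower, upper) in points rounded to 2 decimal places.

Paired design: SE = s_d/√n = 11.0/√25 = 2.2000.
t* = 2.064; margin of error = 2.064 × 2.2000 = 4.5408.
-3.2 ± 4.5408 → (-7.74, 1.34).

(-7.74, 1.34)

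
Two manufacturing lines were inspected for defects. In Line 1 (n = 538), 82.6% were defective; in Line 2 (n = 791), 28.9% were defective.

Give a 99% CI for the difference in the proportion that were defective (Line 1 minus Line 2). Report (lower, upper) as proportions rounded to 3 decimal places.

(0.478, 0.596)

Each SE is √(p̂(1−p̂)/n): √(0.8260·0.1740/538) = 0.01634 and √(0.2890·0.7110/791) = 0.01612.
SE(p̂₁ − p̂₂) = √(SE₁² + SE₂²) = √(0.0002669956 + 0.0002598544) = 0.02295, since the two samples are independent.
At 99% confidence z* = 2.576; margin = 2.576 × 0.02295 = 0.05912.
The difference is 0.8260 − 0.2890 = 0.5370, so the interval is 0.5370 ± 0.05912 = (0.478, 0.596).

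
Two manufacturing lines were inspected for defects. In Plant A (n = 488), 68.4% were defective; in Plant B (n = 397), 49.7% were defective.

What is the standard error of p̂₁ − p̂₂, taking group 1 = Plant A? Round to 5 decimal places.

Each SE is √(p̂(1−p̂)/n): √(0.6840·0.3160/488) = 0.02105 and √(0.4970·0.5030/397) = 0.02509.
SE(p̂₁ − p̂₂) = √(SE₁² + SE₂²) = √(0.0004431025 + 0.0006295081) = 0.03275, since the two samples are independent.

0.03275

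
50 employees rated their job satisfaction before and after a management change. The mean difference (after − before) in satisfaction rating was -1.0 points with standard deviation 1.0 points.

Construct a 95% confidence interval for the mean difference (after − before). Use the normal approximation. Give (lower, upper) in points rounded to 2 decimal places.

This is a matched-pairs design, so SE = s_d/√n = 1.0/√50 = 0.1414.
Margin = 1.960 × 0.1414 = 0.2771; the interval is -1.0 ± 0.2771 = (-1.28, -0.72).

(-1.28, -0.72)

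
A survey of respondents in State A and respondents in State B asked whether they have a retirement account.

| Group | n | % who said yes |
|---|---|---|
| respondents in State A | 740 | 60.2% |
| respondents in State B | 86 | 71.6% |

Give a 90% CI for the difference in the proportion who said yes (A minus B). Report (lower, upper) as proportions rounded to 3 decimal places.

Each SE is √(p̂(1−p̂)/n): √(0.6020·0.3980/740) = 0.01799 and √(0.7160·0.2840/86) = 0.04863.
SE(p̂₁ − p̂₂) = √(SE₁² + SE₂²) = √(0.0003236401 + 0.0023648769) = 0.05185, since the two samples are independent.
At 90% confidence z* = 1.645; margin = 1.645 × 0.05185 = 0.08529.
The difference is 0.6020 − 0.7160 = -0.1140, so the interval is -0.1140 ± 0.08529 = (-0.199, -0.029).

(-0.199, -0.029)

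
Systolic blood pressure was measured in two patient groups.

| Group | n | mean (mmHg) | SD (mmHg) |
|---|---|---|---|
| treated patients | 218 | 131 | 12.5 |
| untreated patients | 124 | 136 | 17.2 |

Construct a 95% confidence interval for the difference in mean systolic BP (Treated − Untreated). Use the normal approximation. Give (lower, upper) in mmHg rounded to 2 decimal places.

SE₁ = s₁/√n₁ = 12.5/√218 = 0.8466; SE₂ = 17.2/√124 = 1.5446.
Independent samples, unequal variances: SE_diff = √(SE₁² + SE₂²) = √(0.71673156 + 2.38578916) = 1.7614.
z* = 1.960, so margin of error = 1.960 × 1.7614 = 3.4523.
Difference in means = 131 − 136 = -5.0000.
-5.0000 ± 3.4523 → (-8.45, -1.55).

(-8.45, -1.55)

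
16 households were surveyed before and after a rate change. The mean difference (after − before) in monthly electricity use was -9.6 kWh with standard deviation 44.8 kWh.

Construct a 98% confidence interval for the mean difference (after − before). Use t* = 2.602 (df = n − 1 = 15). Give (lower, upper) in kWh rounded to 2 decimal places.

(-38.74, 19.54)

Paired design: SE = s_d/√n = 44.8/√16 = 11.2000.
t* = 2.602; margin of error = 2.602 × 11.2000 = 29.1424.
-9.6 ± 29.1424 → (-38.74, 19.54).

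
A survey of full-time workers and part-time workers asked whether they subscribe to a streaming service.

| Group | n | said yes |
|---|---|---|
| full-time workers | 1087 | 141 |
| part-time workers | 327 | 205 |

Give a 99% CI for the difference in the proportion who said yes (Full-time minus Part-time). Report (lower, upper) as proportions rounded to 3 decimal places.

Sample proportions: 141/1087 = 0.1297, 205/327 = 0.6269.
Each SE is √(p̂(1−p̂)/n): √(0.1297·0.8703/1087) = 0.01019 and √(0.6269·0.3731/327) = 0.02674.
SE(p̂₁ − p̂₂) = √(SE₁² + SE₂²) = √(0.0001038361 + 0.0007150276) = 0.02862, since the two samples are independent.
At 99% confidence z* = 2.576; margin = 2.576 × 0.02862 = 0.07373.
The difference is 0.1297 − 0.6269 = -0.4972, so the interval is -0.4972 ± 0.07373 = (-0.571, -0.423).

(-0.571, -0.423)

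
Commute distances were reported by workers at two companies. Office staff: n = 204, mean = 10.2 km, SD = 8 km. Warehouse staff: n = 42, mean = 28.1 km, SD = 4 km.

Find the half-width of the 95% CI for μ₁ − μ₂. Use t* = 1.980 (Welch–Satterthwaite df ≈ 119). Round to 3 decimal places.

1.650

Standard errors of each mean: 8/√204 = 0.5601 and 4/√42 = 0.6172.
SE(x̄₁ − x̄₂) = √(0.5601² + 0.6172²) = 0.8335 for independent samples with unequal variances.
With t* = 1.980, the margin is 1.980 × 0.8335 = 1.6503.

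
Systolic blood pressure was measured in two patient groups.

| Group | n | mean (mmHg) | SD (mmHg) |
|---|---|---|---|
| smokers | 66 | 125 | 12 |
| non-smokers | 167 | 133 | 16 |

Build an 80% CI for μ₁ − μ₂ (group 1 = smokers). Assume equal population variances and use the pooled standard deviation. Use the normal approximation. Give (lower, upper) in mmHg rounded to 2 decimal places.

(-10.79, -5.21)

s_p = √[((n₁−1)s₁² + (n₂−1)s₂²)/(n₁+n₂−2)] = √[(65·12² + 166·16²)/231] = 14.9828.
SE = 14.9828·√(1/66 + 1/167) = 2.1784.
With z* = 1.282, margin = 1.282 × 2.1784 = 2.7927.
x̄₁ − x̄₂ = 125 − 133 = -8.0000; interval -8.0000 ± 2.7927 = (-10.79, -5.21).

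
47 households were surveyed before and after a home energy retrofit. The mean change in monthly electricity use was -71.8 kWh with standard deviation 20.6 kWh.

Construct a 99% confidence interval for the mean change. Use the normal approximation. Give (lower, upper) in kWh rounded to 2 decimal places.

This is a matched-pairs design, so SE = s_d/√n = 20.6/√47 = 3.0048.
Margin = 2.576 × 3.0048 = 7.7404; the interval is -71.8 ± 7.7404 = (-79.54, -64.06).

(-79.54, -64.06)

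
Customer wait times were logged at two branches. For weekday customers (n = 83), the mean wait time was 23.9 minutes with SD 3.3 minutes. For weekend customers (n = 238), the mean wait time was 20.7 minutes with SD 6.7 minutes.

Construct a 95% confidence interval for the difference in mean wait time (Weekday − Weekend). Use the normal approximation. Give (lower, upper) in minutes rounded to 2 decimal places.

SE₁ = s₁/√n₁ = 3.3/√83 = 0.3622; SE₂ = 6.7/√238 = 0.4343.
Independent samples, unequal variances: SE_diff = √(SE₁² + SE₂²) = √(0.13118884 + 0.18861649) = 0.5655.
z* = 1.960, so margin of error = 1.960 × 0.5655 = 1.1084.
Difference in means = 23.9 − 20.7 = 3.2000.
3.2000 ± 1.1084 → (2.09, 4.31).

(2.09, 4.31)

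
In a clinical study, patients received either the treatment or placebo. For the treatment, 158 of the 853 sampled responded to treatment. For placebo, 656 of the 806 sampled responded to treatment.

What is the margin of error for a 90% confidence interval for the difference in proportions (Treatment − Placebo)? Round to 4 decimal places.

0.0314

p̂₁ = 158/853 = 0.1852 and p̂₂ = 656/806 = 0.8139.
SE₁ = √(p̂₁(1−p̂₁)/n₁) = √(0.1852·0.8148/853) = 0.01330; SE₂ = √(0.8139·0.1861/806) = 0.01371.
Independent samples: SE of the difference = √(SE₁² + SE₂²) = √(0.00017689 + 0.0001879641) = 0.01910.
z* for 90% confidence is 1.645, so the margin of error is 1.645 × 0.01910 = 0.03142.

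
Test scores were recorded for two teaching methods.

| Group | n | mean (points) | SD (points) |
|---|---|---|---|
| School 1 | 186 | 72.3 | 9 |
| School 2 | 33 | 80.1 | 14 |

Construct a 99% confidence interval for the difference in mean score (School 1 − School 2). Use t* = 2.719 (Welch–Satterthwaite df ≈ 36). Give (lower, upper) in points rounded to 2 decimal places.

(-14.67, -0.93)

Standard errors of each mean: 9/√186 = 0.6599 and 14/√33 = 2.4371.
SE(x̄₁ − x̄₂) = √(0.6599² + 2.4371²) = 2.5249 for independent samples with unequal variances.
With t* = 2.719, the margin is 2.719 × 2.5249 = 6.8652.
x̄₁ − x̄₂ = 72.3 − 80.1 = -7.8000; the interval is -7.8000 ± 6.8652 = (-14.67, -0.93).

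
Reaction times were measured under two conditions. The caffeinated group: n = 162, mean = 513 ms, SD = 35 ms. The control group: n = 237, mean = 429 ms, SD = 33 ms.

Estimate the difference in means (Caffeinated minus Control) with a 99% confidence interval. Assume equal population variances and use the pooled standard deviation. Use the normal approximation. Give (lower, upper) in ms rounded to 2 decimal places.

(75.12, 92.88)

Pooled variance s_p² = [161·35² + 236·33²] / (162+237−2) = 1144.1537, so s_p = 33.8253.
SE_diff = s_p·√(1/n₁ + 1/n₂) = 33.8253·√(1/162 + 1/237) = 3.4482.
z* = 2.576; margin = 2.576 × 3.4482 = 8.8826.
Difference = 513 − 429 = 84.0000.
84.0000 ± 8.8826 → (75.12, 92.88).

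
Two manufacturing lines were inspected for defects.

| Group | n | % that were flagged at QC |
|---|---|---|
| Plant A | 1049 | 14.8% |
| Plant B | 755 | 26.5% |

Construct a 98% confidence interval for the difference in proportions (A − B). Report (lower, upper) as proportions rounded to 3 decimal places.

(-0.162, -0.072)

Each SE is √(p̂(1−p̂)/n): √(0.1480·0.8520/1049) = 0.01096 and √(0.2650·0.7350/755) = 0.01606.
SE(p̂₁ − p̂₂) = √(SE₁² + SE₂²) = √(0.0001201216 + 0.0002579236) = 0.01944, since the two samples are independent.
At 98% confidence z* = 2.326; margin = 2.326 × 0.01944 = 0.04522.
The difference is 0.1480 − 0.2650 = -0.1170, so the interval is -0.1170 ± 0.04522 = (-0.162, -0.072).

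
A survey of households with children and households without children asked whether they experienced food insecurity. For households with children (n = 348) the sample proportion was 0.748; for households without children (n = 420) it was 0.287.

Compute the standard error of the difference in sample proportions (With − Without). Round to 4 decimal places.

0.0321

Each SE is √(p̂(1−p̂)/n): √(0.7480·0.2520/348) = 0.02327 and √(0.2870·0.7130/420) = 0.02207.
SE(p̂₁ − p̂₂) = √(SE₁² + SE₂²) = √(0.0005414929 + 0.0004870849) = 0.03207, since the two samples are independent.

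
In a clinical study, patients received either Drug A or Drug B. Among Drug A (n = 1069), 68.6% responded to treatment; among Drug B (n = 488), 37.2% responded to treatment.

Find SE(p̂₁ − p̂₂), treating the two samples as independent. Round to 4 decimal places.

Each SE is √(p̂(1−p̂)/n): √(0.6860·0.3140/1069) = 0.01420 and √(0.3720·0.6280/488) = 0.02188.
SE(p̂₁ − p̂₂) = √(SE₁² + SE₂²) = √(0.00020164 + 0.0004787344) = 0.02608, since the two samples are independent.

0.0261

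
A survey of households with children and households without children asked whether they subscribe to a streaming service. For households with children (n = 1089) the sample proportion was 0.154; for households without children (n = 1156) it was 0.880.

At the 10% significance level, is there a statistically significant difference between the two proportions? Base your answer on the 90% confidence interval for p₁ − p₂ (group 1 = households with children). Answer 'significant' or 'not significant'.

significant

SE₁ = √(p̂₁(1−p̂₁)/n₁) = √(0.1540·0.8460/1089) = 0.01094; SE₂ = √(0.8800·0.1200/1156) = 0.00956.
Independent samples: SE of the difference = √(SE₁² + SE₂²) = √(0.0001196836 + 0.0000913936) = 0.01453.
z* for 90% confidence is 1.645, so the margin of error is 1.645 × 0.01453 = 0.02390.
Point estimate p̂₁ − p̂₂ = 0.1540 − 0.8800 = -0.7260.
-0.7260 ± 0.02390 → (-0.74990, -0.70210).
The interval (-0.74990, -0.70210) does not contain 0, so the difference is significant.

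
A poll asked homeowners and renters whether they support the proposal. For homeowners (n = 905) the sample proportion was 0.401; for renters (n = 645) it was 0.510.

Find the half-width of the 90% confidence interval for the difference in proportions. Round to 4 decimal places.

The two standard errors are √(0.4010×0.5990/905) = 0.01629 and √(0.5100×0.4900/645) = 0.01968.
Because the samples are independent, SE_diff = √(0.01629² + 0.01968²) = 0.02555.
Using z* = 1.645 for 90%, ME = 1.645 × 0.02555 = 0.04203.

0.0420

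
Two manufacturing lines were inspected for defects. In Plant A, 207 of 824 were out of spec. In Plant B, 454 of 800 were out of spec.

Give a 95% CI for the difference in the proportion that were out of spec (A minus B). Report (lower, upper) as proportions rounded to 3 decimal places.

(-0.362, -0.271)

p̂₁ = 207/824 = 0.2512 and p̂₂ = 454/800 = 0.5675.
SE₁ = √(p̂₁(1−p̂₁)/n₁) = √(0.2512·0.7488/824) = 0.01511; SE₂ = √(0.5675·0.4325/800) = 0.01752.
Independent samples: SE of the difference = √(SE₁² + SE₂²) = √(0.0002283121 + 0.0003069504) = 0.02314.
z* for 95% confidence is 1.960, so the margin of error is 1.960 × 0.02314 = 0.04535.
Point estimate p̂₁ − p̂₂ = 0.2512 − 0.5675 = -0.3163.
-0.3163 ± 0.04535 → (-0.362, -0.271).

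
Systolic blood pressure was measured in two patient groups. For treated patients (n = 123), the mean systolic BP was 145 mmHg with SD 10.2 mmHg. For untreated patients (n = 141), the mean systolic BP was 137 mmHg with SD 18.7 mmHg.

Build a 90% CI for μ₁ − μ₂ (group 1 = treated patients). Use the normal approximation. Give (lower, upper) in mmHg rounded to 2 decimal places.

SE₁ = s₁/√n₁ = 10.2/√123 = 0.9197; SE₂ = 18.7/√141 = 1.5748.
Independent samples, unequal variances: SE_diff = √(SE₁² + SE₂²) = √(0.84584809 + 2.47999504) = 1.8237.
z* = 1.645, so margin of error = 1.645 × 1.8237 = 3.0000.
Difference in means = 145 − 137 = 8.0000.
8.0000 ± 3.0000 → (5.00, 11.00).

(5.00, 11.00)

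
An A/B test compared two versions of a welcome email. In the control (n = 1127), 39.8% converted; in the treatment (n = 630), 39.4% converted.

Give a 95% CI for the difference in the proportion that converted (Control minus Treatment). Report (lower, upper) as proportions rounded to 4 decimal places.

(-0.0437, 0.0517)

Each SE is √(p̂(1−p̂)/n): √(0.3980·0.6020/1127) = 0.01458 and √(0.3940·0.6060/630) = 0.01947.
SE(p̂₁ − p̂₂) = √(SE₁² + SE₂²) = √(0.0002125764 + 0.0003790809) = 0.02432, since the two samples are independent.
At 95% confidence z* = 1.960; margin = 1.960 × 0.02432 = 0.04767.
The difference is 0.3980 − 0.3940 = 0.0040, so the interval is 0.0040 ± 0.04767 = (-0.0437, 0.0517).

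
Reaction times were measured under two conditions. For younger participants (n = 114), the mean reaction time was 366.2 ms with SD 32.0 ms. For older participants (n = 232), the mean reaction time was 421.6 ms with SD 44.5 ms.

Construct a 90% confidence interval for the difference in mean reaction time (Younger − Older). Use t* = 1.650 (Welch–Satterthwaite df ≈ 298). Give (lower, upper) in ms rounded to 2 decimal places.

SE₁ = s₁/√n₁ = 32.0/√114 = 2.9971; SE₂ = 44.5/√232 = 2.9216.
Independent samples, unequal variances: SE_diff = √(SE₁² + SE₂²) = √(8.98260841 + 8.53574656) = 4.1855.
t* = 1.650, so margin of error = 1.650 × 4.1855 = 6.9061.
Difference in means = 366.2 − 421.6 = -55.4000.
-55.4000 ± 6.9061 → (-62.31, -48.49).

(-62.31, -48.49)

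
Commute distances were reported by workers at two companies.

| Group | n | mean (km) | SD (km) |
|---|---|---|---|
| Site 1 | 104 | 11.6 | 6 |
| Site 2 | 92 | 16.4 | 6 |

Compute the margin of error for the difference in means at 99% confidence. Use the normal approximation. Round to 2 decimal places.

2.21

Standard errors of each mean: 6/√104 = 0.5883 and 6/√92 = 0.6255.
SE(x̄₁ − x̄₂) = √(0.5883² + 0.6255²) = 0.8587 for independent samples with unequal variances.
With z* = 2.576, the margin is 2.576 × 0.8587 = 2.2120.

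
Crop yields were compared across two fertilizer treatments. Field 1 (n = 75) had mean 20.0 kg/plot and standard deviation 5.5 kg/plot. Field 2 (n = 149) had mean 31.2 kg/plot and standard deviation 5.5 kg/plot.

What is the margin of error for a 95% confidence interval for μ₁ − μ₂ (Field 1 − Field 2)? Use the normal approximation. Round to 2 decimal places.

Standard errors of each mean: 5.5/√75 = 0.6351 and 5.5/√149 = 0.4506.
SE(x̄₁ − x̄₂) = √(0.6351² + 0.4506²) = 0.7787 for independent samples with unequal variances.
With z* = 1.960, the margin is 1.960 × 0.7787 = 1.5263.

1.53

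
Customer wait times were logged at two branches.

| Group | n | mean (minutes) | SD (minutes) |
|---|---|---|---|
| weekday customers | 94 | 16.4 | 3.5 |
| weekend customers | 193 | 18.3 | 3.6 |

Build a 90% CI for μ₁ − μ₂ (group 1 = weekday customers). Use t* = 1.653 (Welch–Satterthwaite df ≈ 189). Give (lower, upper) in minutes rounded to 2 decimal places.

SE₁ = s₁/√n₁ = 3.5/√94 = 0.3610; SE₂ = 3.6/√193 = 0.2591.
Independent samples, unequal variances: SE_diff = √(SE₁² + SE₂²) = √(0.130321 + 0.06713281) = 0.4444.
t* = 1.653, so margin of error = 1.653 × 0.4444 = 0.7346.
Difference in means = 16.4 − 18.3 = -1.9000.
-1.9000 ± 0.7346 → (-2.63, -1.17).

(-2.63, -1.17)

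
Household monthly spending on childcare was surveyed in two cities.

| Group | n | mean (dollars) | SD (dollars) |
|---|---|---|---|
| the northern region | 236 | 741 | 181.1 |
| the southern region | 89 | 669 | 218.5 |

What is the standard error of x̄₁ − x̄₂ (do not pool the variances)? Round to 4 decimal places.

25.9885

Standard errors of each mean: 181.1/√236 = 11.7886 and 218.5/√89 = 23.1610.
SE(x̄₁ − x̄₂) = √(11.7886² + 23.1610²) = 25.9885 for independent samples with unequal variances.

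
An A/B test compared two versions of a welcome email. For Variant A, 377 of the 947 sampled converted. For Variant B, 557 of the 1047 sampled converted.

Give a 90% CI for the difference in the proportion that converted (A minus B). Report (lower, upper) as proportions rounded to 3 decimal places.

Sample proportions: 377/947 = 0.3981, 557/1047 = 0.5320.
Each SE is √(p̂(1−p̂)/n): √(0.3981·0.6019/947) = 0.01591 and √(0.5320·0.4680/1047) = 0.01542.
SE(p̂₁ − p̂₂) = √(SE₁² + SE₂²) = √(0.0002531281 + 0.0002377764) = 0.02216, since the two samples are independent.
At 90% confidence z* = 1.645; margin = 1.645 × 0.02216 = 0.03645.
The difference is 0.3981 − 0.5320 = -0.1339, so the interval is -0.1339 ± 0.03645 = (-0.170, -0.097).

(-0.170, -0.097)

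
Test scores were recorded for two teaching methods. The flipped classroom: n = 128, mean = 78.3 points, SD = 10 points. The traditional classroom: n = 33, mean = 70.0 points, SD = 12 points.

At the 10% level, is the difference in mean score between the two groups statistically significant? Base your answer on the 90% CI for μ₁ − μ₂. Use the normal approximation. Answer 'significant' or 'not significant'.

Standard errors of each mean: 10/√128 = 0.8839 and 12/√33 = 2.0889.
SE(x̄₁ − x̄₂) = √(0.8839² + 2.0889²) = 2.2682 for independent samples with unequal variances.
With z* = 1.645, the margin is 1.645 × 2.2682 = 3.7312.
x̄₁ − x̄₂ = 78.3 − 70.0 = 8.3000; the interval is 8.3000 ± 3.7312 = (4.5688, 12.0312).
The interval (4.5688, 12.0312) does not contain 0, so the difference is significant.

significant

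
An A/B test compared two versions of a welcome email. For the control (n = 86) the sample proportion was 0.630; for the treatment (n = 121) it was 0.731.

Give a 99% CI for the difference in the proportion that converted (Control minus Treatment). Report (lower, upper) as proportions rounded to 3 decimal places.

The two standard errors are √(0.6300×0.3700/86) = 0.05206 and √(0.7310×0.2690/121) = 0.04031.
Because the samples are independent, SE_diff = √(0.05206² + 0.04031²) = 0.06584.
Using z* = 2.576 for 99%, ME = 2.576 × 0.06584 = 0.16960.
p̂₁ − p̂₂ = -0.1010; interval -0.1010 ± 0.16960 gives (-0.271, 0.069).

(-0.271, 0.069)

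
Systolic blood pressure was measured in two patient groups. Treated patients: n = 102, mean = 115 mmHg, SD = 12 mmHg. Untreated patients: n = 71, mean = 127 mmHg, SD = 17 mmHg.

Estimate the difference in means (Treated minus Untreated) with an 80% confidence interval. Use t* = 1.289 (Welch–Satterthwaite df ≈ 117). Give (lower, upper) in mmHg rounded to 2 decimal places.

SE₁ = s₁/√n₁ = 12/√102 = 1.1882; SE₂ = 17/√71 = 2.0175.
Independent samples, unequal variances: SE_diff = √(SE₁² + SE₂²) = √(1.41181924 + 4.07030625) = 2.3414.
t* = 1.289, so margin of error = 1.289 × 2.3414 = 3.0181.
Difference in means = 115 − 127 = -12.0000.
-12.0000 ± 3.0181 → (-15.02, -8.98).

(-15.02, -8.98)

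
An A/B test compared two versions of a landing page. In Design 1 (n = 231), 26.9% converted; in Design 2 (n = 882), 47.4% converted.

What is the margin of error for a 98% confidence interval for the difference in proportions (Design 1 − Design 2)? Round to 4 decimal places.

0.0783

SE₁ = √(p̂₁(1−p̂₁)/n₁) = √(0.2690·0.7310/231) = 0.02918; SE₂ = √(0.4740·0.5260/882) = 0.01681.
Independent samples: SE of the difference = √(SE₁² + SE₂²) = √(0.0008514724 + 0.0002825761) = 0.03368.
z* for 98% confidence is 2.326, so the margin of error is 2.326 × 0.03368 = 0.07834.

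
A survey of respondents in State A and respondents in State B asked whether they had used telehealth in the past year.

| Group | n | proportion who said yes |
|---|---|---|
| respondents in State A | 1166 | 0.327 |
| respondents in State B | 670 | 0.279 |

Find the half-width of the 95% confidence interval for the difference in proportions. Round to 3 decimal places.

0.043

SE₁ = √(p̂₁(1−p̂₁)/n₁) = √(0.3270·0.6730/1166) = 0.01374; SE₂ = √(0.2790·0.7210/670) = 0.01733.
Independent samples: SE of the difference = √(SE₁² + SE₂²) = √(0.0001887876 + 0.0003003289) = 0.02212.
z* for 95% confidence is 1.960, so the margin of error is 1.960 × 0.02212 = 0.04336.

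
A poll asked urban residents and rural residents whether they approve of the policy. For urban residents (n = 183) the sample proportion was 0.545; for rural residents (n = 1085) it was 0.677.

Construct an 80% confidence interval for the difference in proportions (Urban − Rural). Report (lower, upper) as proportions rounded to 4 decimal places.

SE₁ = √(p̂₁(1−p̂₁)/n₁) = √(0.5450·0.4550/183) = 0.03681; SE₂ = √(0.6770·0.3230/1085) = 0.01420.
Independent samples: SE of the difference = √(SE₁² + SE₂²) = √(0.0013549761 + 0.00020164) = 0.03945.
z* for 80% confidence is 1.282, so the margin of error is 1.282 × 0.03945 = 0.05057.
Point estimate p̂₁ − p̂₂ = 0.5450 − 0.6770 = -0.1320.
-0.1320 ± 0.05057 → (-0.1826, -0.0814).

(-0.1826, -0.0814)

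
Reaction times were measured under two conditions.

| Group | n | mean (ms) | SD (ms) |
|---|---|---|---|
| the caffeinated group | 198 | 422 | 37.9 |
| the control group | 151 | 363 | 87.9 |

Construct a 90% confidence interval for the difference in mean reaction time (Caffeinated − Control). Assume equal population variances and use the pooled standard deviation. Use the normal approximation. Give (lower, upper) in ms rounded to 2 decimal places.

(47.54, 70.46)

s_p = √[((n₁−1)s₁² + (n₂−1)s₂²)/(n₁+n₂−2)] = √[(197·37.9² + 150·87.9²)/347] = 64.4626.
SE = 64.4626·√(1/198 + 1/151) = 6.9647.
With z* = 1.645, margin = 1.645 × 6.9647 = 11.4569.
x̄₁ − x̄₂ = 422 − 363 = 59.0000; interval 59.0000 ± 11.4569 = (47.54, 70.46).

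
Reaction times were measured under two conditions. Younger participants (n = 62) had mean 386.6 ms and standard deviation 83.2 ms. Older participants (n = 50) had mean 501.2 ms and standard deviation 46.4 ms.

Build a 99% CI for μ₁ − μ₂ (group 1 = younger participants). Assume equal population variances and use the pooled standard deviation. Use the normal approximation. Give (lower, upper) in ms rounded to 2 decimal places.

Pooled variance s_p² = [61·83.2² + 49·46.4²] / (62+50−2) = 4797.7425, so s_p = 69.2657.
SE_diff = s_p·√(1/n₁ + 1/n₂) = 69.2657·√(1/62 + 1/50) = 13.1658.
z* = 2.576; margin = 2.576 × 13.1658 = 33.9151.
Difference = 386.6 − 501.2 = -114.6000.
-114.6000 ± 33.9151 → (-148.52, -80.68).

(-148.52, -80.68)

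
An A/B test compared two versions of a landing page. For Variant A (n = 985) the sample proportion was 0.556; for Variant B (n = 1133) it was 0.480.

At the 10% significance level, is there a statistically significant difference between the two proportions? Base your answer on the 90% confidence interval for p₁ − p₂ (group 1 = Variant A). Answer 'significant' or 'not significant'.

Each SE is √(p̂(1−p̂)/n): √(0.5560·0.4440/985) = 0.01583 and √(0.4800·0.5200/1133) = 0.01484.
SE(p̂₁ − p̂₂) = √(SE₁² + SE₂²) = √(0.0002505889 + 0.0002202256) = 0.02170, since the two samples are independent.
At 90% confidence z* = 1.645; margin = 1.645 × 0.02170 = 0.03570.
The difference is 0.5560 − 0.4800 = 0.0760, so the interval is 0.0760 ± 0.03570 = (0.04030, 0.11170).
The interval (0.04030, 0.11170) does not contain 0, so the difference is significant.

significant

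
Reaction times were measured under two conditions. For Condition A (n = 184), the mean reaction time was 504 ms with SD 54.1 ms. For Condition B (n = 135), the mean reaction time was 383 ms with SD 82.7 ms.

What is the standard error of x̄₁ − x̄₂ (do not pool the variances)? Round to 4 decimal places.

SE₁ = s₁/√n₁ = 54.1/√184 = 3.9883; SE₂ = 82.7/√135 = 7.1177.
Independent samples, unequal variances: SE_diff = √(SE₁² + SE₂²) = √(15.90653689 + 50.66165329) = 8.1589.

8.1589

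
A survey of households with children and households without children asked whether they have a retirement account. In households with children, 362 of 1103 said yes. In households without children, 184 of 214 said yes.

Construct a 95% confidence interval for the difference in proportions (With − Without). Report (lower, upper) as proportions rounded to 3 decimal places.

(-0.586, -0.477)

Sample proportions: 362/1103 = 0.3282, 184/214 = 0.8598.
Each SE is √(p̂(1−p̂)/n): √(0.3282·0.6718/1103) = 0.01414 and √(0.8598·0.1402/214) = 0.02373.
SE(p̂₁ − p̂₂) = √(SE₁² + SE₂²) = √(0.0001999396 + 0.0005631129) = 0.02762, since the two samples are independent.
At 95% confidence z* = 1.960; margin = 1.960 × 0.02762 = 0.05414.
The difference is 0.3282 − 0.8598 = -0.5316, so the interval is -0.5316 ± 0.05414 = (-0.586, -0.477).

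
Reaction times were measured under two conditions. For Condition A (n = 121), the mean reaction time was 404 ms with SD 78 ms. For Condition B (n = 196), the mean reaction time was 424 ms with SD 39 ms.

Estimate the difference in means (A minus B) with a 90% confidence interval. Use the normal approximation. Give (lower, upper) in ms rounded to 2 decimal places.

Standard errors of each mean: 78/√121 = 7.0909 and 39/√196 = 2.7857.
SE(x̄₁ − x̄₂) = √(7.0909² + 2.7857²) = 7.6185 for independent samples with unequal variances.
With z* = 1.645, the margin is 1.645 × 7.6185 = 12.5324.
x̄₁ − x̄₂ = 404 − 424 = -20.0000; the interval is -20.0000 ± 12.5324 = (-32.53, -7.47).

(-32.53, -7.47)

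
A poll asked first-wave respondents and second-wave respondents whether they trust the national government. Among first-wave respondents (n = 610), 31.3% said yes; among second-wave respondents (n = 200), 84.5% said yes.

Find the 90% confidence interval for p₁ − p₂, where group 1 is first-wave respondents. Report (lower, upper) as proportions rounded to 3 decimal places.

The two standard errors are √(0.3130×0.6870/610) = 0.01878 and √(0.8450×0.1550/200) = 0.02559.
Because the samples are independent, SE_diff = √(0.01878² + 0.02559²) = 0.03174.
Using z* = 1.645 for 90%, ME = 1.645 × 0.03174 = 0.05221.
p̂₁ − p̂₂ = -0.5320; interval -0.5320 ± 0.05221 gives (-0.584, -0.480).

(-0.584, -0.480)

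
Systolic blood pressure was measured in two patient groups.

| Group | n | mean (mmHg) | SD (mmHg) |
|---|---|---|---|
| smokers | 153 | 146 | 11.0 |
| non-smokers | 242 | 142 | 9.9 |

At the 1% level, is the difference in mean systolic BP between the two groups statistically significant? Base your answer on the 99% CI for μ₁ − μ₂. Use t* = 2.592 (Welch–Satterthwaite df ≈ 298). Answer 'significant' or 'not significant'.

Standard errors of each mean: 11.0/√153 = 0.8893 and 9.9/√242 = 0.6364.
SE(x̄₁ − x̄₂) = √(0.8893² + 0.6364²) = 1.0936 for independent samples with unequal variances.
With t* = 2.592, the margin is 2.592 × 1.0936 = 2.8346.
x̄₁ − x̄₂ = 146 − 142 = 4.0000; the interval is 4.0000 ± 2.8346 = (1.1654, 6.8346).
The interval (1.1654, 6.8346) does not contain 0, so the difference is significant.

significant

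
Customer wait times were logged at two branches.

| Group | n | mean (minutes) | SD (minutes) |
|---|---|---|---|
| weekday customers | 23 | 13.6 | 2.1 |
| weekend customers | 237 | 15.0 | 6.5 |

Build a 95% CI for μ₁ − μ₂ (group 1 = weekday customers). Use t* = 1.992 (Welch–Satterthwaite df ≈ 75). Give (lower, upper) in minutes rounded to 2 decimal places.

SE₁ = s₁/√n₁ = 2.1/√23 = 0.4379; SE₂ = 6.5/√237 = 0.4222.
Independent samples, unequal variances: SE_diff = √(SE₁² + SE₂²) = √(0.19175641 + 0.17825284) = 0.6083.
t* = 1.992, so margin of error = 1.992 × 0.6083 = 1.2117.
Difference in means = 13.6 − 15.0 = -1.4000.
-1.4000 ± 1.2117 → (-2.61, -0.19).

(-2.61, -0.19)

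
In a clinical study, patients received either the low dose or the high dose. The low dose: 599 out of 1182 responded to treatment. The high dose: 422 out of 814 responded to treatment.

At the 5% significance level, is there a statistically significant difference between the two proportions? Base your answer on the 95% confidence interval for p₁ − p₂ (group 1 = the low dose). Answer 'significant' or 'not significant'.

not significant

p̂₁ = 599/1182 = 0.5068 and p̂₂ = 422/814 = 0.5184.
SE₁ = √(p̂₁(1−p̂₁)/n₁) = √(0.5068·0.4932/1182) = 0.01454; SE₂ = √(0.5184·0.4816/814) = 0.01751.
Independent samples: SE of the difference = √(SE₁² + SE₂²) = √(0.0002114116 + 0.0003066001) = 0.02276.
z* for 95% confidence is 1.960, so the margin of error is 1.960 × 0.02276 = 0.04461.
Point estimate p̂₁ − p̂₂ = 0.5068 − 0.5184 = -0.0116.
-0.0116 ± 0.04461 → (-0.05621, 0.03301).
The interval (-0.05621, 0.03301) contains 0, so the difference is not significant.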